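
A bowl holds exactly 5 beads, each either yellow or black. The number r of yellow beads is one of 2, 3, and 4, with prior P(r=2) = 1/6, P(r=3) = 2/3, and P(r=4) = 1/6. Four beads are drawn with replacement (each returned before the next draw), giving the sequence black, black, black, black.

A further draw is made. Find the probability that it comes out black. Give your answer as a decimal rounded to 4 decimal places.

0.5096

For each hypothesis, P(data | H) works out to: P(data | r = 2) = (3/5)(3/5)(3/5)(3/5) = 0.1296; P(data | r = 3) = (2/5)(2/5)(2/5)(2/5) = 0.0256; P(data | r = 4) = (1/5)(1/5)(1/5)(1/5) = 0.0016.
The prior-weighted likelihoods are 1/6 · 0.1296 = 0.0216, 2/3 · 0.0256 = 0.017067, 1/6 · 0.0016 = 0.00026667; these sum to 0.038933.
Normalising, the posterior is P(r = 2 | data) = 0.55479, P(r = 3 | data) = 0.43836, P(r = 4 | data) = 0.0068493.
The predictive probability is P(black next | data) = (3/5)(0.55479) + (2/5)(0.43836) + (1/5)(0.0068493) = 0.50959.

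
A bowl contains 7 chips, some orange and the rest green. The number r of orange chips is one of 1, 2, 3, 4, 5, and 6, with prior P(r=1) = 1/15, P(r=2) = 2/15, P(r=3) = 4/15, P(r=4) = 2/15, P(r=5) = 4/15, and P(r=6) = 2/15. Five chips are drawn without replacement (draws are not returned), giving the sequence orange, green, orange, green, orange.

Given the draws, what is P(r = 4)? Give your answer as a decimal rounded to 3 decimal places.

0.273

Compute the likelihood of the observed sequence for each case: P(data | r = 1) = (1/7)(6/6)(0/5) = 0; P(data | r = 2) = (2/7)(5/6)(1/5)(4/4)(0/3) = 0; P(data | r = 3) = (3/7)(4/6)(2/5)(3/4)(1/3) = 0.028571; P(data | r = 4) = (4/7)(3/6)(3/5)(2/4)(2/3) = 0.057143; P(data | r = 5) = (5/7)(2/6)(4/5)(1/4)(3/3) = 0.047619; P(data | r = 6) = (6/7)(1/6)(5/5)(0/4) = 0.
The prior-weighted likelihoods are 1/15 · 0 = 0, 2/15 · 0 = 0, 4/15 · 0.028571 = 0.007619, 2/15 · 0.057143 = 0.007619, 4/15 · 0.047619 = 0.012698, 2/15 · 0 = 0; summing to 0.027937.
By Bayes' rule, P(r = 4 | data) = (0.007619) / (0.027937) = 0.27273.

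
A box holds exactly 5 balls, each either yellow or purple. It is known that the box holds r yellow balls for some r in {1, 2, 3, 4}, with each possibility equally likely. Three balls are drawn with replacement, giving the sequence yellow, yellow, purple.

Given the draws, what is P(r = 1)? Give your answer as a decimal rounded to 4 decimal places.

For each hypothesis, P(data | H) works out to: P(data | r = 1) = (1/5)(1/5)(4/5) = 4/125; P(data | r = 2) = (2/5)(2/5)(3/5) = 12/125; P(data | r = 3) = (3/5)(3/5)(2/5) = 18/125; P(data | r = 4) = (4/5)(4/5)(1/5) = 16/125.
The prior-weighted likelihoods are 1/4 · 4/125 = 1/125, 1/4 · 12/125 = 3/125, 1/4 · 18/125 = 9/250, 1/4 · 16/125 = 4/125; summing to 1/10.
By Bayes' rule, P(r = 1 | data) = (1/125) / (1/10) = 2/25.

0.0800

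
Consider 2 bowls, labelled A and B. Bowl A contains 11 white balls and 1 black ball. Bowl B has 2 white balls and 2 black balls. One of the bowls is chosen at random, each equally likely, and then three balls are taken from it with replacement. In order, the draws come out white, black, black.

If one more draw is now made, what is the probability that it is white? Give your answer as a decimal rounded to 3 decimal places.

The likelihood of the observed sequence under each hypothesis: P(data | bowl A) = (11/12)(1/12)(1/12) = 0.0063657; P(data | bowl B) = (2/4)(2/4)(2/4) = 0.125.
Multiplying each by its prior: 1/2 · 0.0063657 = 0.0031829, 1/2 · 0.125 = 0.0625; with total 0.065683.
Normalising, the posterior is P(bowl A | data) = 0.048458, P(bowl B | data) = 0.95154.
The predictive probability is P(white next | data) = (11/12)(0.048458) + (1/2)(0.95154) = 0.52019.

0.520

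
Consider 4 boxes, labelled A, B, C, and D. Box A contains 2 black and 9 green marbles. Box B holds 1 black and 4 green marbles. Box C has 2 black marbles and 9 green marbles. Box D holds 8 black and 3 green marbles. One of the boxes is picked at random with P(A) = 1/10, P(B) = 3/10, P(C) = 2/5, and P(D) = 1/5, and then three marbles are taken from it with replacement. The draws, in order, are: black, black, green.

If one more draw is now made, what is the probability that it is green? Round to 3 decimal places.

0.512

The likelihood of the observed sequence under each hypothesis: P(data | box A) = (2/11)(2/11)(9/11) = 0.027047; P(data | box B) = (1/5)(1/5)(4/5) = 0.032; P(data | box C) = (2/11)(2/11)(9/11) = 0.027047; P(data | box D) = (8/11)(8/11)(3/11) = 0.14425.
Weighting by the prior gives 1/10 · 0.027047 = 0.0027047, 3/10 · 0.032 = 0.0096, 2/5 · 0.027047 = 0.010819, 1/5 · 0.14425 = 0.02885; with total 0.051974.
Dividing through by the total gives posterior P(box A | data) = 0.05204, P(box B | data) = 0.18471, P(box C | data) = 0.20816, P(box D | data) = 0.55509.
Averaging over the posterior, P(green next | data) = (9/11)(0.05204) + (4/5)(0.18471) + (9/11)(0.20816) + (3/11)(0.55509) = 0.51205.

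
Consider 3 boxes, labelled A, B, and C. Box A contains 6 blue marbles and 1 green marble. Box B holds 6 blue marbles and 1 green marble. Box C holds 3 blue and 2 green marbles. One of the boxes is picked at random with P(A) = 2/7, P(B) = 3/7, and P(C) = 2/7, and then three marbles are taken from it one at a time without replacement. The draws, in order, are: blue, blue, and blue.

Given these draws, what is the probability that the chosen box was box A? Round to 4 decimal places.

0.3738

For each hypothesis, P(data | H) works out to: P(data | box A) = (6/7)(5/6)(4/5) = 4/7; P(data | box B) = (6/7)(5/6)(4/5) = 4/7; P(data | box C) = (3/5)(2/4)(1/3) = 1/10.
The prior-weighted likelihoods are 2/7 · 4/7 = 8/49, 3/7 · 4/7 = 12/49, 2/7 · 1/10 = 1/35; with total 107/245.
By Bayes' rule, P(box A | data) = (8/49) / (107/245) = 40/107.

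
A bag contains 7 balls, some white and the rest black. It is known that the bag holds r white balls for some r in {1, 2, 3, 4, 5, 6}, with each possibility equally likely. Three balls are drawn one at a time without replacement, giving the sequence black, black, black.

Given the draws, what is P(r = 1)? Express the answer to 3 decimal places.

0.571

For each hypothesis, P(data | H) works out to: P(data | r = 1) = (6/7)(5/6)(4/5) = 4/7; P(data | r = 2) = (5/7)(4/6)(3/5) = 2/7; P(data | r = 3) = (4/7)(3/6)(2/5) = 4/35; P(data | r = 4) = (3/7)(2/6)(1/5) = 1/35; P(data | r = 5) = (2/7)(1/6)(0/5) = 0; P(data | r = 6) = (1/7)(0/6) = 0.
The prior-weighted likelihoods are 1/6 · 4/7 = 2/21, 1/6 · 2/7 = 1/21, 1/6 · 4/35 = 2/105, 1/6 · 1/35 = 1/210, 1/6 · 0 = 0, 1/6 · 0 = 0; with total 1/6.
So P(r = 1 | data) = (2/21) / (1/6) = 4/7.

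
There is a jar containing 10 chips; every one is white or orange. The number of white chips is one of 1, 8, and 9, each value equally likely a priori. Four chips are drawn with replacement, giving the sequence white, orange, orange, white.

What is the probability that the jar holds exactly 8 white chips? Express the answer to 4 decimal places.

0.6124

Under each hypothesis, the probability of the observed sequence is: P(data | r = 1) = (1/10)(9/10)(9/10)(1/10) = 0.0081; P(data | r = 8) = (8/10)(2/10)(2/10)(8/10) = 0.0256; P(data | r = 9) = (9/10)(1/10)(1/10)(9/10) = 0.0081.
Weighting by the prior gives 1/3 · 0.0081 = 0.0027, 1/3 · 0.0256 = 0.0085333, 1/3 · 0.0081 = 0.0027; these sum to 0.013933.
By Bayes' rule, P(r = 8 | data) = (0.0085333) / (0.013933) = 0.61244.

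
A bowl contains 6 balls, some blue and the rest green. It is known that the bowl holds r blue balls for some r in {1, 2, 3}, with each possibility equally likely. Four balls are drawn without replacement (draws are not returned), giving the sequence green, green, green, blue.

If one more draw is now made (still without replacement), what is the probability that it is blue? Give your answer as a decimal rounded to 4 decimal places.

0.3333

Compute the likelihood of the observed sequence for each case: P(data | r = 1) = (5/6)(4/5)(3/4)(1/3) = 1/6; P(data | r = 2) = (4/6)(3/5)(2/4)(2/3) = 2/15; P(data | r = 3) = (3/6)(2/5)(1/4)(3/3) = 1/20.
The prior-weighted likelihoods are 1/3 · 1/6 = 1/18, 1/3 · 2/15 = 2/45, 1/3 · 1/20 = 1/60; with total 7/60.
Dividing through by the total gives posterior P(r = 1 | data) = 10/21, P(r = 2 | data) = 8/21, P(r = 3 | data) = 1/7.
Averaging over the posterior, P(blue next | data) = (0)(10/21) + (1/2)(8/21) + (1)(1/7) = 1/3.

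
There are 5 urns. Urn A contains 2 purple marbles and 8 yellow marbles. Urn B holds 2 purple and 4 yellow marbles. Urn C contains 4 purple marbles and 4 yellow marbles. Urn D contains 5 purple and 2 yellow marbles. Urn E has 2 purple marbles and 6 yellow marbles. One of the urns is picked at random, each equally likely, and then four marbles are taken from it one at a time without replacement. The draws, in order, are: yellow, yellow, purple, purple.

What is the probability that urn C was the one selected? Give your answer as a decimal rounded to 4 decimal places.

0.3323

Compute the likelihood of the observed sequence for each case: P(data | urn A) = (8/10)(7/9)(2/8)(1/7) = 1/45; P(data | urn B) = (4/6)(3/5)(2/4)(1/3) = 1/15; P(data | urn C) = (4/8)(3/7)(4/6)(3/5) = 3/35; P(data | urn D) = (2/7)(1/6)(5/5)(4/4) = 1/21; P(data | urn E) = (6/8)(5/7)(2/6)(1/5) = 1/28.
Multiplying each by its prior: 1/5 · 1/45 = 1/225, 1/5 · 1/15 = 1/75, 1/5 · 3/35 = 3/175, 1/5 · 1/21 = 1/105, 1/5 · 1/28 = 1/140; with total 13/252.
So P(urn C | data) = (3/175) / (13/252) = 108/325.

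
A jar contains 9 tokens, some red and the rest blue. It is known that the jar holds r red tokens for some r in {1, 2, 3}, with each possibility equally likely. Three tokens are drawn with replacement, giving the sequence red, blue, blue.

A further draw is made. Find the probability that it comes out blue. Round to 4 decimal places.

0.7597

Compute the likelihood of the observed sequence for each case: P(data | r = 1) = (1/9)(8/9)(8/9) = 0.087791; P(data | r = 2) = (2/9)(7/9)(7/9) = 0.13443; P(data | r = 3) = (3/9)(6/9)(6/9) = 0.14815.
The prior-weighted likelihoods are 1/3 · 0.087791 = 0.029264, 1/3 · 0.13443 = 0.04481, 1/3 · 0.14815 = 0.049383; summing to 0.12346.
The posterior is then P(r = 1 | data) = 0.23704, P(r = 2 | data) = 0.36296, P(r = 3 | data) = 0.4.
Averaging over the posterior, P(blue next | data) = (8/9)(0.23704) + (7/9)(0.36296) + (2/3)(0.4) = 0.75967.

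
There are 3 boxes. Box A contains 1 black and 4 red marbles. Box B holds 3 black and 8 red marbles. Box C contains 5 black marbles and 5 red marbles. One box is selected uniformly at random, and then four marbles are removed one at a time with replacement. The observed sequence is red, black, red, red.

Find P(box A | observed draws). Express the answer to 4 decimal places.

0.3795

Under each hypothesis, the probability of the observed sequence is: P(data | box A) = (4/5)(1/5)(4/5)(4/5) = 0.1024; P(data | box B) = (8/11)(3/11)(8/11)(8/11) = 0.10491; P(data | box C) = (5/10)(5/10)(5/10)(5/10) = 0.0625.
Weighting by the prior gives 1/3 · 0.1024 = 0.034133, 1/3 · 0.10491 = 0.03497, 1/3 · 0.0625 = 0.020833; with total 0.089937.
So P(box A | data) = (0.034133) / (0.089937) = 0.37953.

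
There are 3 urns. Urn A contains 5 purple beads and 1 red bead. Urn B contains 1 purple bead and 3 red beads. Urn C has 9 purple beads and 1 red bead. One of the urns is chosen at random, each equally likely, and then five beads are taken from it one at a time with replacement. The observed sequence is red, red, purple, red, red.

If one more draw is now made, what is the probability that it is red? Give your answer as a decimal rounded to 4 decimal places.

0.7446

Under each hypothesis, the probability of the observed sequence is: P(data | urn A) = (1/6)(1/6)(5/6)(1/6)(1/6) = 0.000643; P(data | urn B) = (3/4)(3/4)(1/4)(3/4)(3/4) = 0.079102; P(data | urn C) = (1/10)(1/10)(9/10)(1/10)(1/10) = 9e-05.
Multiplying each by its prior: 1/3 · 0.000643 = 0.00021433, 1/3 · 0.079102 = 0.026367, 1/3 · 9e-05 = 3e-05; with total 0.026612.
The posterior is then P(urn A | data) = 0.0080542, P(urn B | data) = 0.99082, P(urn C | data) = 0.0011273.
The predictive probability is P(red next | data) = (1/6)(0.0080542) + (3/4)(0.99082) + (1/10)(0.0011273) = 0.74457.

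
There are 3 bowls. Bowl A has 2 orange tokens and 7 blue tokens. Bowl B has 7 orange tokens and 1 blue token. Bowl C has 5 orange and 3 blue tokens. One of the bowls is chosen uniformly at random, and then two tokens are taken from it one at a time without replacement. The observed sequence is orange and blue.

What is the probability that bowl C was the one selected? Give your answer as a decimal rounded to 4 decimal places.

0.4561

Under each hypothesis, the probability of the observed sequence is: P(data | bowl A) = (2/9)(7/8) = 7/36; P(data | bowl B) = (7/8)(1/7) = 1/8; P(data | bowl C) = (5/8)(3/7) = 15/56.
The prior-weighted likelihoods are 1/3 · 7/36 = 7/108, 1/3 · 1/8 = 1/24, 1/3 · 15/56 = 5/56; these sum to 37/189.
Therefore the posterior P(bowl C | data) = (5/56) / (37/189) = 135/296.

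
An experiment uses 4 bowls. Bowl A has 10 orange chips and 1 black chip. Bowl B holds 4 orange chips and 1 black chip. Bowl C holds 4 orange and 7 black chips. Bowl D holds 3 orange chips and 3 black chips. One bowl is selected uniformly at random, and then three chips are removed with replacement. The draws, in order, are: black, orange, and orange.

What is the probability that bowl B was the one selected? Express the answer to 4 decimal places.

0.3105

For each hypothesis, P(data | H) works out to: P(data | bowl A) = (1/11)(10/11)(10/11) = 0.075131; P(data | bowl B) = (1/5)(4/5)(4/5) = 0.128; P(data | bowl C) = (7/11)(4/11)(4/11) = 0.084147; P(data | bowl D) = (3/6)(3/6)(3/6) = 0.125.
The prior-weighted likelihoods are 1/4 · 0.075131 = 0.018783, 1/4 · 0.128 = 0.032, 1/4 · 0.084147 = 0.021037, 1/4 · 0.125 = 0.03125; summing to 0.10307.
Therefore the posterior P(bowl B | data) = (0.032) / (0.10307) = 0.31047.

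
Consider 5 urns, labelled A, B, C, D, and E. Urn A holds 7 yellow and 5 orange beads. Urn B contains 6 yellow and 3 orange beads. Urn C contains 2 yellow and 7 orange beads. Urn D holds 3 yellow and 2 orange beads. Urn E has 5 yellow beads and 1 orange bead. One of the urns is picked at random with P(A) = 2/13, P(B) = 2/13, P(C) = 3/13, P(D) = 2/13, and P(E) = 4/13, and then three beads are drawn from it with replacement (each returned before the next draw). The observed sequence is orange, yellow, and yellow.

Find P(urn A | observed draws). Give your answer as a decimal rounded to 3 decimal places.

0.196

For each hypothesis, P(data | H) works out to: P(data | urn A) = (5/12)(7/12)(7/12) = 0.14178; P(data | urn B) = (3/9)(6/9)(6/9) = 0.14815; P(data | urn C) = (7/9)(2/9)(2/9) = 0.038409; P(data | urn D) = (2/5)(3/5)(3/5) = 0.144; P(data | urn E) = (1/6)(5/6)(5/6) = 0.11574.
Weighting by the prior gives 2/13 · 0.14178 = 0.021813, 2/13 · 0.14815 = 0.022792, 3/13 · 0.038409 = 0.0088636, 2/13 · 0.144 = 0.022154, 4/13 · 0.11574 = 0.035613; with total 0.11123.
By Bayes' rule, P(urn A | data) = (0.021813) / (0.11123) = 0.1961.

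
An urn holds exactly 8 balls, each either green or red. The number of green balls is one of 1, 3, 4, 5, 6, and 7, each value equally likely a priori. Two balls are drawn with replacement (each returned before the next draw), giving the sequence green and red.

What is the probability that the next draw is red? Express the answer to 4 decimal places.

0.4583

Compute the likelihood of the observed sequence for each case: P(data | r = 1) = (1/8)(7/8) = 7/64; P(data | r = 3) = (3/8)(5/8) = 15/64; P(data | r = 4) = (4/8)(4/8) = 1/4; P(data | r = 5) = (5/8)(3/8) = 15/64; P(data | r = 6) = (6/8)(2/8) = 3/16; P(data | r = 7) = (7/8)(1/8) = 7/64.
Weighting by the prior gives 1/6 · 7/64 = 7/384, 1/6 · 15/64 = 5/128, 1/6 · 1/4 = 1/24, 1/6 · 15/64 = 5/128, 1/6 · 3/16 = 1/32, 1/6 · 7/64 = 7/384; with total 3/16.
The posterior is then P(r = 1 | data) = 7/72, P(r = 3 | data) = 5/24, P(r = 4 | data) = 2/9, P(r = 5 | data) = 5/24, P(r = 6 | data) = 1/6, P(r = 7 | data) = 7/72.
The predictive probability is P(red next | data) = (7/8)(7/72) + (5/8)(5/24) + (1/2)(2/9) + (3/8)(5/24) + (1/4)(1/6) + (1/8)(7/72) = 11/24.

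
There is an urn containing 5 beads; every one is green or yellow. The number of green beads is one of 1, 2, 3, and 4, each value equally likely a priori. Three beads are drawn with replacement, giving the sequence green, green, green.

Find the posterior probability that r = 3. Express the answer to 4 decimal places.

0.2700

The likelihood of the observed sequence under each hypothesis: P(data | r = 1) = (1/5)(1/5)(1/5) = 1/125; P(data | r = 2) = (2/5)(2/5)(2/5) = 8/125; P(data | r = 3) = (3/5)(3/5)(3/5) = 27/125; P(data | r = 4) = (4/5)(4/5)(4/5) = 64/125.
The prior-weighted likelihoods are 1/4 · 1/125 = 1/500, 1/4 · 8/125 = 2/125, 1/4 · 27/125 = 27/500, 1/4 · 64/125 = 16/125; summing to 1/5.
Therefore the posterior P(r = 3 | data) = (27/500) / (1/5) = 27/100.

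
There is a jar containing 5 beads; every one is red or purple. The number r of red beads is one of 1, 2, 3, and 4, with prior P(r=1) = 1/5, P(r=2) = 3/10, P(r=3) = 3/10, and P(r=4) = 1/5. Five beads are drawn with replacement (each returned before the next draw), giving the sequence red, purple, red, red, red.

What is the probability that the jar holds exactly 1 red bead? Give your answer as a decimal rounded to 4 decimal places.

0.0070

Under each hypothesis, the probability of the observed sequence is: P(data | r = 1) = (1/5)(4/5)(1/5)(1/5)(1/5) = 0.00128; P(data | r = 2) = (2/5)(3/5)(2/5)(2/5)(2/5) = 0.01536; P(data | r = 3) = (3/5)(2/5)(3/5)(3/5)(3/5) = 0.05184; P(data | r = 4) = (4/5)(1/5)(4/5)(4/5)(4/5) = 0.08192.
Multiplying each by its prior: 1/5 · 0.00128 = 0.000256, 3/10 · 0.01536 = 0.004608, 3/10 · 0.05184 = 0.015552, 1/5 · 0.08192 = 0.016384; with total 0.0368.
Hence P(r = 1 | data) = (0.000256) / (0.0368) = 0.0069565.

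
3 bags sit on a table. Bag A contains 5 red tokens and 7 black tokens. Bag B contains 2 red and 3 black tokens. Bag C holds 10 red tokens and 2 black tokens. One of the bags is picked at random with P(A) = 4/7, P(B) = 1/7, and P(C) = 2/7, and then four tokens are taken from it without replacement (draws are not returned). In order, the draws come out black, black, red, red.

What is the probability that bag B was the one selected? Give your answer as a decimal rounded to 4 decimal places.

Under each hypothesis, the probability of the observed sequence is: P(data | bag A) = (7/12)(6/11)(5/10)(4/9) = 0.070707; P(data | bag B) = (3/5)(2/4)(2/3)(1/2) = 0.1; P(data | bag C) = (2/12)(1/11)(10/10)(9/9) = 0.015152.
Multiplying each by its prior: 4/7 · 0.070707 = 0.040404, 1/7 · 0.1 = 0.014286, 2/7 · 0.015152 = 0.004329; summing to 0.059019.
Therefore the posterior P(bag B | data) = (0.014286) / (0.059019) = 0.24205.

0.2421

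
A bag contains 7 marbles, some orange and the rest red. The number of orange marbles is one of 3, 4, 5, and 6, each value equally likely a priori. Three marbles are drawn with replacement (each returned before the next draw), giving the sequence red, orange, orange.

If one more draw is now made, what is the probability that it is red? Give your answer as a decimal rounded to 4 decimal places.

0.3563

For each hypothesis, P(data | H) works out to: P(data | r = 3) = (4/7)(3/7)(3/7) = 36/343; P(data | r = 4) = (3/7)(4/7)(4/7) = 48/343; P(data | r = 5) = (2/7)(5/7)(5/7) = 50/343; P(data | r = 6) = (1/7)(6/7)(6/7) = 36/343.
The prior-weighted likelihoods are 1/4 · 36/343 = 9/343, 1/4 · 48/343 = 12/343, 1/4 · 50/343 = 25/686, 1/4 · 36/343 = 9/343; summing to 85/686.
Dividing through by the total gives posterior P(r = 3 | data) = 18/85, P(r = 4 | data) = 24/85, P(r = 5 | data) = 5/17, P(r = 6 | data) = 18/85.
Averaging over the posterior, P(red next | data) = (4/7)(18/85) + (3/7)(24/85) + (2/7)(5/17) + (1/7)(18/85) = 212/595.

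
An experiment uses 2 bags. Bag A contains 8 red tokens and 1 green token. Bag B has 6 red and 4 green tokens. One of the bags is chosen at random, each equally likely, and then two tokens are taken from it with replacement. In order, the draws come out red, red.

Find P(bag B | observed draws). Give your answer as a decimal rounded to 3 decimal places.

Under each hypothesis, the probability of the observed sequence is: P(data | bag A) = (8/9)(8/9) = 0.79012; P(data | bag B) = (6/10)(6/10) = 0.36.
Weighting by the prior gives 1/2 · 0.79012 = 0.39506, 1/2 · 0.36 = 0.18; these sum to 0.57506.
By Bayes' rule, P(bag B | data) = (0.18) / (0.57506) = 0.31301.

0.313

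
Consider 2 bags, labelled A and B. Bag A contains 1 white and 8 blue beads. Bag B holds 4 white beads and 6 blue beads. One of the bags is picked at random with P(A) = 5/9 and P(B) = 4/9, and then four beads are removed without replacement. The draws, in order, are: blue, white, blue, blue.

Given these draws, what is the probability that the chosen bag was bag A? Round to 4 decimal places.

The likelihood of the observed sequence under each hypothesis: P(data | bag A) = (8/9)(1/8)(7/7)(6/6) = 1/9; P(data | bag B) = (6/10)(4/9)(5/8)(4/7) = 2/21.
The prior-weighted likelihoods are 5/9 · 1/9 = 5/81, 4/9 · 2/21 = 8/189; these sum to 59/567.
By Bayes' rule, P(bag A | data) = (5/81) / (59/567) = 35/59.

0.5932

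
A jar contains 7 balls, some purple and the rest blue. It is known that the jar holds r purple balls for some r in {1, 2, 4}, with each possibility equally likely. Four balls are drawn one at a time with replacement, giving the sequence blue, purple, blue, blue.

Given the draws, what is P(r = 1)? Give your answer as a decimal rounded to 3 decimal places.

0.376

Compute the likelihood of the observed sequence for each case: P(data | r = 1) = (6/7)(1/7)(6/7)(6/7) = 0.089963; P(data | r = 2) = (5/7)(2/7)(5/7)(5/7) = 0.10412; P(data | r = 4) = (3/7)(4/7)(3/7)(3/7) = 0.044981.
The prior-weighted likelihoods are 1/3 · 0.089963 = 0.029988, 1/3 · 0.10412 = 0.034708, 1/3 · 0.044981 = 0.014994; summing to 0.079689.
So P(r = 1 | data) = (0.029988) / (0.079689) = 0.37631.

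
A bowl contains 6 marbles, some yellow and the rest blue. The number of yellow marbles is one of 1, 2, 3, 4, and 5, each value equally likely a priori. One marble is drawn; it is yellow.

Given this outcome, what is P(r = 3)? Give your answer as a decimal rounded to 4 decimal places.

Compute the likelihood of this draw for each case: P(data | r = 1) = (1/6) = 1/6; P(data | r = 2) = (2/6) = 1/3; P(data | r = 3) = (3/6) = 1/2; P(data | r = 4) = (4/6) = 2/3; P(data | r = 5) = (5/6) = 5/6.
Multiplying each by its prior: 1/5 · 1/6 = 1/30, 1/5 · 1/3 = 1/15, 1/5 · 1/2 = 1/10, 1/5 · 2/3 = 2/15, 1/5 · 5/6 = 1/6; with total 1/2.
Therefore the posterior P(r = 3 | data) = (1/10) / (1/2) = 1/5.

0.2000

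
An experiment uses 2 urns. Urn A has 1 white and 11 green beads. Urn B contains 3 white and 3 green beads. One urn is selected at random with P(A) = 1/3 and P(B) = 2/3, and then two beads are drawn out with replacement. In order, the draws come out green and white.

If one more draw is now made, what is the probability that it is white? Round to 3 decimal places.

0.445

For each hypothesis, P(data | H) works out to: P(data | urn A) = (11/12)(1/12) = 11/144; P(data | urn B) = (3/6)(3/6) = 1/4.
Weighting by the prior gives 1/3 · 11/144 = 11/432, 2/3 · 1/4 = 1/6; summing to 83/432.
Dividing through by the total gives posterior P(urn A | data) = 11/83, P(urn B | data) = 72/83.
Averaging over the posterior, P(white next | data) = (1/12)(11/83) + (1/2)(72/83) = 443/996.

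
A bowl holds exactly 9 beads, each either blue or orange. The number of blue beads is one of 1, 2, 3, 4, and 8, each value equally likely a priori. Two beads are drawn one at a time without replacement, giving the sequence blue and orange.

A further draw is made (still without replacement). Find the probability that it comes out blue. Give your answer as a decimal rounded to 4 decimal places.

0.3487

The likelihood of the observed sequence under each hypothesis: P(data | r = 1) = (1/9)(8/8) = 1/9; P(data | r = 2) = (2/9)(7/8) = 7/36; P(data | r = 3) = (3/9)(6/8) = 1/4; P(data | r = 4) = (4/9)(5/8) = 5/18; P(data | r = 8) = (8/9)(1/8) = 1/9.
The prior-weighted likelihoods are 1/5 · 1/9 = 1/45, 1/5 · 7/36 = 7/180, 1/5 · 1/4 = 1/20, 1/5 · 5/18 = 1/18, 1/5 · 1/9 = 1/45; with total 17/90.
The posterior is then P(r = 1 | data) = 2/17, P(r = 2 | data) = 7/34, P(r = 3 | data) = 9/34, P(r = 4 | data) = 5/17, P(r = 8 | data) = 2/17.
Averaging over the posterior, P(blue next | data) = (0)(2/17) + (1/7)(7/34) + (2/7)(9/34) + (3/7)(5/17) + (1)(2/17) = 83/238.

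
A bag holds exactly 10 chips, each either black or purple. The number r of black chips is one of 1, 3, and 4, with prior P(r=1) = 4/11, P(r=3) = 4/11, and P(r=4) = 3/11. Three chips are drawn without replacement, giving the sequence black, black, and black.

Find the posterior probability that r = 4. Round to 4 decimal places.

0.7500

For each hypothesis, P(data | H) works out to: P(data | r = 1) = (1/10)(0/9) = 0; P(data | r = 3) = (3/10)(2/9)(1/8) = 1/120; P(data | r = 4) = (4/10)(3/9)(2/8) = 1/30.
The prior-weighted likelihoods are 4/11 · 0 = 0, 4/11 · 1/120 = 1/330, 3/11 · 1/30 = 1/110; summing to 2/165.
By Bayes' rule, P(r = 4 | data) = (1/110) / (2/165) = 3/4.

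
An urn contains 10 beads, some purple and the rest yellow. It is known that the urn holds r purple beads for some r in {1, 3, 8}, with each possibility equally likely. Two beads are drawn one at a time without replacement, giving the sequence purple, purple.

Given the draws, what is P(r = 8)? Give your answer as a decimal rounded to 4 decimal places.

0.9032

For each hypothesis, P(data | H) works out to: P(data | r = 1) = (1/10)(0/9) = 0; P(data | r = 3) = (3/10)(2/9) = 1/15; P(data | r = 8) = (8/10)(7/9) = 28/45.
The prior-weighted likelihoods are 1/3 · 0 = 0, 1/3 · 1/15 = 1/45, 1/3 · 28/45 = 28/135; these sum to 31/135.
So P(r = 8 | data) = (28/135) / (31/135) = 28/31.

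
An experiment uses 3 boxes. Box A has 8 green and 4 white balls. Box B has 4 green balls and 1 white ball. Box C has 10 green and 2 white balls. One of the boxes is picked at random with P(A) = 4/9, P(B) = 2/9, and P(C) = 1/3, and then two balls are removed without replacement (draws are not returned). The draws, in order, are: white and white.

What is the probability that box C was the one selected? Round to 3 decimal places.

0.111

Compute the likelihood of the observed sequence for each case: P(data | box A) = (4/12)(3/11) = 1/11; P(data | box B) = (1/5)(0/4) = 0; P(data | box C) = (2/12)(1/11) = 1/66.
The prior-weighted likelihoods are 4/9 · 1/11 = 4/99, 2/9 · 0 = 0, 1/3 · 1/66 = 1/198; summing to 1/22.
By Bayes' rule, P(box C | data) = (1/198) / (1/22) = 1/9.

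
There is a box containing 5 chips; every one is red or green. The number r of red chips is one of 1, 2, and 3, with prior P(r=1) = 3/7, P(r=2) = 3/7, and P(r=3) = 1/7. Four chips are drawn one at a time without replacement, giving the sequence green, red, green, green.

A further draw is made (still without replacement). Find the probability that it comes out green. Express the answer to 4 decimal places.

Under each hypothesis, the probability of the observed sequence is: P(data | r = 1) = (4/5)(1/4)(3/3)(2/2) = 1/5; P(data | r = 2) = (3/5)(2/4)(2/3)(1/2) = 1/10; P(data | r = 3) = (2/5)(3/4)(1/3)(0/2) = 0.
Multiplying each by its prior: 3/7 · 1/5 = 3/35, 3/7 · 1/10 = 3/70, 1/7 · 0 = 0; summing to 9/70.
Dividing through by the total gives posterior P(r = 1 | data) = 2/3, P(r = 2 | data) = 1/3, P(r = 3 | data) = 0.
Averaging over the posterior, P(green next | data) = (1)(2/3) + (0)(1/3) = 2/3.

0.6667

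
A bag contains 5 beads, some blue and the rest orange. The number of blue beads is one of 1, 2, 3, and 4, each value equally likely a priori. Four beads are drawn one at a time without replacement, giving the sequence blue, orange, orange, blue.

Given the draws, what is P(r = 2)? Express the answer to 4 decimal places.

0.5000

Compute the likelihood of the observed sequence for each case: P(data | r = 1) = (1/5)(4/4)(3/3)(0/2) = 0; P(data | r = 2) = (2/5)(3/4)(2/3)(1/2) = 1/10; P(data | r = 3) = (3/5)(2/4)(1/3)(2/2) = 1/10; P(data | r = 4) = (4/5)(1/4)(0/3) = 0.
The prior-weighted likelihoods are 1/4 · 0 = 0, 1/4 · 1/10 = 1/40, 1/4 · 1/10 = 1/40, 1/4 · 0 = 0; these sum to 1/20.
So P(r = 2 | data) = (1/40) / (1/20) = 1/2.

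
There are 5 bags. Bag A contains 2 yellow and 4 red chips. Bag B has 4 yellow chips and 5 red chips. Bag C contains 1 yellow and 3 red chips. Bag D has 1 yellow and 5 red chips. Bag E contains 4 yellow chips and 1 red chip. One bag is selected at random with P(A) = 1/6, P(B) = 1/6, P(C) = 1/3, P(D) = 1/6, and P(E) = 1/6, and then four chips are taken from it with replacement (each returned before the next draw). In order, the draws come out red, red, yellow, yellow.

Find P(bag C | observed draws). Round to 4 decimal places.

Under each hypothesis, the probability of the observed sequence is: P(data | bag A) = (4/6)(4/6)(2/6)(2/6) = 0.049383; P(data | bag B) = (5/9)(5/9)(4/9)(4/9) = 0.060966; P(data | bag C) = (3/4)(3/4)(1/4)(1/4) = 0.035156; P(data | bag D) = (5/6)(5/6)(1/6)(1/6) = 0.01929; P(data | bag E) = (1/5)(1/5)(4/5)(4/5) = 0.0256.
The prior-weighted likelihoods are 1/6 · 0.049383 = 0.0082305, 1/6 · 0.060966 = 0.010161, 1/3 · 0.035156 = 0.011719, 1/6 · 0.01929 = 0.003215, 1/6 · 0.0256 = 0.0042667; these sum to 0.037592.
So P(bag C | data) = (0.011719) / (0.037592) = 0.31174.

0.3117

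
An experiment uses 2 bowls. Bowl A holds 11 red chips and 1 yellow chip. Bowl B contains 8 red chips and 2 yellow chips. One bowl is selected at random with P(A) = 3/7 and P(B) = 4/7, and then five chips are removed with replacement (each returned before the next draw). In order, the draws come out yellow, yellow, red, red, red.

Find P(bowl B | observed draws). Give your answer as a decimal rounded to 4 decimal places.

0.8362

The likelihood of the observed sequence under each hypothesis: P(data | bowl A) = (1/12)(1/12)(11/12)(11/12)(11/12) = 0.005349; P(data | bowl B) = (2/10)(2/10)(8/10)(8/10)(8/10) = 0.02048.
Weighting by the prior gives 3/7 · 0.005349 = 0.0022924, 4/7 · 0.02048 = 0.011703; summing to 0.013995.
Hence P(bowl B | data) = (0.011703) / (0.013995) = 0.8362.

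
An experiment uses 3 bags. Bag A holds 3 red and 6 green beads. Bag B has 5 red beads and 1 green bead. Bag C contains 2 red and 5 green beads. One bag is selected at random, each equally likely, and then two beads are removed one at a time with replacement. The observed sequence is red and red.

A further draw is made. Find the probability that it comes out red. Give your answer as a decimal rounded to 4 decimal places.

0.7203

Compute the likelihood of the observed sequence for each case: P(data | bag A) = (3/9)(3/9) = 0.11111; P(data | bag B) = (5/6)(5/6) = 0.69444; P(data | bag C) = (2/7)(2/7) = 0.081633.
Weighting by the prior gives 1/3 · 0.11111 = 0.037037, 1/3 · 0.69444 = 0.23148, 1/3 · 0.081633 = 0.027211; these sum to 0.29573.
Normalising, the posterior is P(bag A | data) = 0.12524, P(bag B | data) = 0.78275, P(bag C | data) = 0.092013.
The predictive probability is P(red next | data) = (1/3)(0.12524) + (5/6)(0.78275) + (2/7)(0.092013) = 0.72033.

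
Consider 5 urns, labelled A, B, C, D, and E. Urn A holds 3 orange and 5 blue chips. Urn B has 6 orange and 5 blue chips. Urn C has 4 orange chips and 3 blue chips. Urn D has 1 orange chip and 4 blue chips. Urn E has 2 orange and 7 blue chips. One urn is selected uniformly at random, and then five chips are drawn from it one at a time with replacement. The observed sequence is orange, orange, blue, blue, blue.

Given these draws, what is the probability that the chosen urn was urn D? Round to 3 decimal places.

Under each hypothesis, the probability of the observed sequence is: P(data | urn A) = (3/8)(3/8)(5/8)(5/8)(5/8) = 0.034332; P(data | urn B) = (6/11)(6/11)(5/11)(5/11)(5/11) = 0.027941; P(data | urn C) = (4/7)(4/7)(3/7)(3/7)(3/7) = 0.025704; P(data | urn D) = (1/5)(1/5)(4/5)(4/5)(4/5) = 0.02048; P(data | urn E) = (2/9)(2/9)(7/9)(7/9)(7/9) = 0.023235.
Multiplying each by its prior: 1/5 · 0.034332 = 0.0068665, 1/5 · 0.027941 = 0.0055883, 1/5 · 0.025704 = 0.0051407, 1/5 · 0.02048 = 0.004096, 1/5 · 0.023235 = 0.004647; these sum to 0.026338.
By Bayes' rule, P(urn D | data) = (0.004096) / (0.026338) = 0.15551.

0.156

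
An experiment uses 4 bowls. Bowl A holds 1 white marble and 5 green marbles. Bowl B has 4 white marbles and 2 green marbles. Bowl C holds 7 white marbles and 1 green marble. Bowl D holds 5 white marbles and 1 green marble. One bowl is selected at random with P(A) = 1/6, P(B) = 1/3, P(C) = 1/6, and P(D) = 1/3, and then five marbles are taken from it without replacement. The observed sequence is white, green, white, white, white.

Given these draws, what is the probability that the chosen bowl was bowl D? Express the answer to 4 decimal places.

0.5634

For each hypothesis, P(data | H) works out to: P(data | bowl A) = (1/6)(5/5)(0/4) = 0; P(data | bowl B) = (4/6)(2/5)(3/4)(2/3)(1/2) = 1/15; P(data | bowl C) = (7/8)(1/7)(6/6)(5/5)(4/4) = 1/8; P(data | bowl D) = (5/6)(1/5)(4/4)(3/3)(2/2) = 1/6.
Weighting by the prior gives 1/6 · 0 = 0, 1/3 · 1/15 = 1/45, 1/6 · 1/8 = 1/48, 1/3 · 1/6 = 1/18; with total 71/720.
Therefore the posterior P(bowl D | data) = (1/18) / (71/720) = 40/71.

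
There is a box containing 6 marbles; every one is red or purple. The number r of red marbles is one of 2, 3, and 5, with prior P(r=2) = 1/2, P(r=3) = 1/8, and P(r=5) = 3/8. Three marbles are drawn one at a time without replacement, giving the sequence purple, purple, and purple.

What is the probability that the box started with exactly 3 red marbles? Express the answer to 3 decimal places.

For each hypothesis, P(data | H) works out to: P(data | r = 2) = (4/6)(3/5)(2/4) = 1/5; P(data | r = 3) = (3/6)(2/5)(1/4) = 1/20; P(data | r = 5) = (1/6)(0/5) = 0.
Multiplying each by its prior: 1/2 · 1/5 = 1/10, 1/8 · 1/20 = 1/160, 3/8 · 0 = 0; summing to 17/160.
Hence P(r = 3 | data) = (1/160) / (17/160) = 1/17.

0.059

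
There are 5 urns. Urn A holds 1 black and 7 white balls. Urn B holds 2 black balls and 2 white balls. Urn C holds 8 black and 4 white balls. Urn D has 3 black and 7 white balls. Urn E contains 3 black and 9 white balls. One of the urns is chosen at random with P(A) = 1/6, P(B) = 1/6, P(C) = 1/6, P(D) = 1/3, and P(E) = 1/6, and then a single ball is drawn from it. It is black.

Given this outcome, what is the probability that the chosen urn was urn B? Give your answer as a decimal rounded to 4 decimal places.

0.2335

For each hypothesis, P(data | H) works out to: P(data | urn A) = (1/8) = 1/8; P(data | urn B) = (2/4) = 1/2; P(data | urn C) = (8/12) = 2/3; P(data | urn D) = (3/10) = 3/10; P(data | urn E) = (3/12) = 1/4.
Multiplying each by its prior: 1/6 · 1/8 = 1/48, 1/6 · 1/2 = 1/12, 1/6 · 2/3 = 1/9, 1/3 · 3/10 = 1/10, 1/6 · 1/4 = 1/24; summing to 257/720.
By Bayes' rule, P(urn B | data) = (1/12) / (257/720) = 60/257.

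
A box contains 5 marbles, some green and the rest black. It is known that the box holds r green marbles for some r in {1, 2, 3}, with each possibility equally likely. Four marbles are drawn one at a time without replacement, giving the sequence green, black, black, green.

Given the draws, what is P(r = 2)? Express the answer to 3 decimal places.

0.500

The likelihood of the observed sequence under each hypothesis: P(data | r = 1) = (1/5)(4/4)(3/3)(0/2) = 0; P(data | r = 2) = (2/5)(3/4)(2/3)(1/2) = 1/10; P(data | r = 3) = (3/5)(2/4)(1/3)(2/2) = 1/10.
Weighting by the prior gives 1/3 · 0 = 0, 1/3 · 1/10 = 1/30, 1/3 · 1/10 = 1/30; with total 1/15.
So P(r = 2 | data) = (1/30) / (1/15) = 1/2.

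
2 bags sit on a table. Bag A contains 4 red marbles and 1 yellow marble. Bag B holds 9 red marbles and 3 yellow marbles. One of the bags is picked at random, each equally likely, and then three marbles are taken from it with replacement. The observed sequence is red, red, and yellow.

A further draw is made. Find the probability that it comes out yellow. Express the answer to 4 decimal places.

0.2262

Under each hypothesis, the probability of the observed sequence is: P(data | bag A) = (4/5)(4/5)(1/5) = 0.128; P(data | bag B) = (9/12)(9/12)(3/12) = 0.14062.
Multiplying each by its prior: 1/2 · 0.128 = 0.064, 1/2 · 0.14062 = 0.070312; these sum to 0.13431.
Dividing through by the total gives posterior P(bag A | data) = 0.4765, P(bag B | data) = 0.5235.
Averaging over the posterior, P(yellow next | data) = (1/5)(0.4765) + (1/4)(0.5235) = 0.22617.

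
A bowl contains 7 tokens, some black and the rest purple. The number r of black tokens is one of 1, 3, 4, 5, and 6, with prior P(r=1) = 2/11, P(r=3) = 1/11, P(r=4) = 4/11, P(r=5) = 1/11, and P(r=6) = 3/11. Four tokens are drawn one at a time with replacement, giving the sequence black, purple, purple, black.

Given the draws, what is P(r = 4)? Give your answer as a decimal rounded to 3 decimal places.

0.576

The likelihood of the observed sequence under each hypothesis: P(data | r = 1) = (1/7)(6/7)(6/7)(1/7) = 0.014994; P(data | r = 3) = (3/7)(4/7)(4/7)(3/7) = 0.059975; P(data | r = 4) = (4/7)(3/7)(3/7)(4/7) = 0.059975; P(data | r = 5) = (5/7)(2/7)(2/7)(5/7) = 0.041649; P(data | r = 6) = (6/7)(1/7)(1/7)(6/7) = 0.014994.
Multiplying each by its prior: 2/11 · 0.014994 = 0.0027261, 1/11 · 0.059975 = 0.0054523, 4/11 · 0.059975 = 0.021809, 1/11 · 0.041649 = 0.0037863, 3/11 · 0.014994 = 0.0040892; summing to 0.037863.
Therefore the posterior P(r = 4 | data) = (0.021809) / (0.037863) = 0.576.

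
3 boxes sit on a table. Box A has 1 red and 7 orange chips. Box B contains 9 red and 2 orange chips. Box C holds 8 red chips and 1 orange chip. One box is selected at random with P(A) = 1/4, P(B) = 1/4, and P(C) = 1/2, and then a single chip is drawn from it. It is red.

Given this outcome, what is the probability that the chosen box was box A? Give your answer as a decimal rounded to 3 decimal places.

0.046

Under each hypothesis, the probability of this draw is: P(data | box A) = (1/8) = 0.125; P(data | box B) = (9/11) = 0.81818; P(data | box C) = (8/9) = 0.88889.
Weighting by the prior gives 1/4 · 0.125 = 0.03125, 1/4 · 0.81818 = 0.20455, 1/2 · 0.88889 = 0.44444; summing to 0.68024.
Therefore the posterior P(box A | data) = (0.03125) / (0.68024) = 0.04594.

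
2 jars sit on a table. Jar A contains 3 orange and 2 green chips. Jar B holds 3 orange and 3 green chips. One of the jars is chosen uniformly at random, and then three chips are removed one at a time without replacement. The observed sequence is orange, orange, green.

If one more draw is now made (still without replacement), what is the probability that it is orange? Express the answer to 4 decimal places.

0.4286

Compute the likelihood of the observed sequence for each case: P(data | jar A) = (3/5)(2/4)(2/3) = 1/5; P(data | jar B) = (3/6)(2/5)(3/4) = 3/20.
Weighting by the prior gives 1/2 · 1/5 = 1/10, 1/2 · 3/20 = 3/40; summing to 7/40.
The posterior is then P(jar A | data) = 4/7, P(jar B | data) = 3/7.
Averaging over the posterior, P(orange next | data) = (1/2)(4/7) + (1/3)(3/7) = 3/7.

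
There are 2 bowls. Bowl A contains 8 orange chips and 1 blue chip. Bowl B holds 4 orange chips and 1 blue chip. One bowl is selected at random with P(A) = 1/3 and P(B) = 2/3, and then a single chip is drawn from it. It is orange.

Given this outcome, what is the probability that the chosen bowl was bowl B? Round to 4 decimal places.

0.6429

For each hypothesis, P(data | H) works out to: P(data | bowl A) = (8/9) = 8/9; P(data | bowl B) = (4/5) = 4/5.
Multiplying each by its prior: 1/3 · 8/9 = 8/27, 2/3 · 4/5 = 8/15; with total 112/135.
Hence P(bowl B | data) = (8/15) / (112/135) = 9/14.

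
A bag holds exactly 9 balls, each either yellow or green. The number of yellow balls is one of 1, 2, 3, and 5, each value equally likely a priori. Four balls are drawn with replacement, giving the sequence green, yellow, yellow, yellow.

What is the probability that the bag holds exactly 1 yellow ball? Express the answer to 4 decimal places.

0.0110

Under each hypothesis, the probability of the observed sequence is: P(data | r = 1) = (8/9)(1/9)(1/9)(1/9) = 0.0012193; P(data | r = 2) = (7/9)(2/9)(2/9)(2/9) = 0.0085353; P(data | r = 3) = (6/9)(3/9)(3/9)(3/9) = 0.024691; P(data | r = 5) = (4/9)(5/9)(5/9)(5/9) = 0.076208.
Multiplying each by its prior: 1/4 · 0.0012193 = 0.00030483, 1/4 · 0.0085353 = 0.0021338, 1/4 · 0.024691 = 0.0061728, 1/4 · 0.076208 = 0.019052; with total 0.027663.
So P(r = 1 | data) = (0.00030483) / (0.027663) = 0.011019.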